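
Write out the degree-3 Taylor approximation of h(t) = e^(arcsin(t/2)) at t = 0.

Substitute the inner expansion into the outer series and collect powers.
h(0) = 1
h′(0) = 1/2
h′′(0) = 1/4
h′′′(0) = 1/4

t^3/24 + t^2/8 + t/2 + 1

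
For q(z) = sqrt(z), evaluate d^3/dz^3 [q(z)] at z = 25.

Use the known series and substitute for the argument.
From the series, [(z - 25)^3] q = 1/50000; multiply by 3! = 6 to get 3/25000.

3/25000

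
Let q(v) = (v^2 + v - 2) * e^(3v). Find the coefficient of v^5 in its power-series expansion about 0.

153/40

Shift and add copies of the series according to the polynomial's terms.
q(0) = -2
q′(0) = -5
q′′(0) = -10
q′′′(0) = -9
q^(4)(0) = 54
q^(5)(0) = 459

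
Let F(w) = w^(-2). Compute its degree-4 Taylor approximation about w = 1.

5*(w - 1)^4 - 4*(w - 1)^3 + 3*(w - 1)^2 - 2*(w - 1) + 1

[(w - 1)^0] = 1;  [(w - 1)^1] = -2;  [(w - 1)^2] = 3;  [(w - 1)^3] = -4;  [(w - 1)^4] = 5.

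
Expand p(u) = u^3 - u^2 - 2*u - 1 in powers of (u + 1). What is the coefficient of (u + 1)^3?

1

p(-1) = -1
p′(-1) = 3
p′′(-1) = -8
p′′′(-1) = 6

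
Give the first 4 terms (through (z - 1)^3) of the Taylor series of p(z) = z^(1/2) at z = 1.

(z - 1)^3/16 - (z - 1)^2/8 + (z - 1)/2 + 1

Use the known series and substitute for the argument.
p(1) = 1
p′(1) = 1/2
p′′(1) = -1/4
p′′′(1) = 3/8
The Taylor polynomial is Σ p^(k)(1)/k! · (z - 1)^k.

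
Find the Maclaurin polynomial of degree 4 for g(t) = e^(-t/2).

t^4/384 - t^3/48 + t^2/8 - t/2 + 1

g(0) = 1
g′(0) = -1/2
g′′(0) = 1/4
g′′′(0) = -1/8
g^(4)(0) = 1/16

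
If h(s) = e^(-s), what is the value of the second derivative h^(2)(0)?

1

Compute the successive derivatives at the expansion point and divide by k!.
The coefficient of s^2 in the expansion is 1/2, so h′′(0) = 2! * (1/2) = 1.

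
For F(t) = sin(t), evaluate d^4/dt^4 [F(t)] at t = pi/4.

The coefficient of (t - pi/4)^4 in the expansion is sqrt(2)/48, so F^(4)(pi/4) = 4! * (sqrt(2)/48) = sqrt(2)/2.

sqrt(2)/2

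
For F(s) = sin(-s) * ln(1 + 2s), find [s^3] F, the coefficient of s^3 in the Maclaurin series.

2

Take the Cauchy product of the two expansions.
[s^0] = 0;  [s^1] = 0;  [s^2] = -2;  [s^3] = 2.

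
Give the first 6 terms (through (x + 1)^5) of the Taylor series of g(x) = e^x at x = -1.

(x + 1)^5*e^(-1)/120 + (x + 1)^4*e^(-1)/24 + (x + 1)^3*e^(-1)/6 + (x + 1)^2*e^(-1)/2 + (x + 1)*e^(-1) + e^(-1)

Use the known series and substitute for the argument.
g(-1) = e^(-1)
g′(-1) = e^(-1)
g′′(-1) = e^(-1)
g′′′(-1) = e^(-1)
g^(4)(-1) = e^(-1)
g^(5)(-1) = e^(-1)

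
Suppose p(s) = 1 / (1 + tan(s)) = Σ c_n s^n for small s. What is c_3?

Expand as Σ (-1)^k u^k with u equal to the inner function's series.
p(0) = 1
p′(0) = -1
p′′(0) = 2
p′′′(0) = -8
So c_3 = p′′′(0)/3! = -4/3.

-4/3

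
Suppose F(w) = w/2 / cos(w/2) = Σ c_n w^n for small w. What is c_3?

Write the quotient as an unknown series and match coefficients against numerator = denominator · series.
F(0) = 0
F′(0) = 1/2
F′′(0) = 0
F′′′(0) = 3/8
Dividing each by k! gives the coefficients c_0, ..., c_3.

1/16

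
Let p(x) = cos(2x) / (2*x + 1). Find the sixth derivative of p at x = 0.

Use 1/(1 - r) = Σ r^k on the denominator, then take the Cauchy product.
The coefficient of x^6 in the expansion is 1556/45, so p^(6)(0) = 6! * (1556/45) = 24896.

24896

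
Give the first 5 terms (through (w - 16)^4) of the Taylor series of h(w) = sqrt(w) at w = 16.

-5*(w - 16)^4/2097152 + (w - 16)^3/16384 - (w - 16)^2/512 + (w - 16)/8 + 4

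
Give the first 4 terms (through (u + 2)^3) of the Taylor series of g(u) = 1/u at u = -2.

[(u + 2)^0] = -1/2;  [(u + 2)^1] = -1/4;  [(u + 2)^2] = -1/8;  [(u + 2)^3] = -1/16.

-(u + 2)^3/16 - (u + 2)^2/8 - (u + 2)/4 - 1/2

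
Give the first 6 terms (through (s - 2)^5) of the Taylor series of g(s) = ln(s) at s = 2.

(s - 2)^5/160 - (s - 2)^4/64 + (s - 2)^3/24 - (s - 2)^2/8 + (s - 2)/2 + ln(2)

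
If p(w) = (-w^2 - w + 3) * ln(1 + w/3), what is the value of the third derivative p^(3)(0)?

-13/9

Distribute the polynomial across the series and collect like powers.
From the series, [w^3] p = -13/54; multiply by 3! = 6 to get -13/9.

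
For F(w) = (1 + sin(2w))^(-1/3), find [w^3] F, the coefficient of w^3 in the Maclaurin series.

-76/81

Let u equal the inner series; expand the outer function in u and truncate.
F(0) = 1
F′(0) = -2/3
F′′(0) = 16/9
F′′′(0) = -152/27
So c_3 = F′′′(0)/3! = -76/81.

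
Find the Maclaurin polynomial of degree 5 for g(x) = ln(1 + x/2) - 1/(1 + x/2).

Add the two expansions coefficient-wise.
g(0) = -1
g′(0) = 1
g′′(0) = -3/4
g′′′(0) = 1
g^(4)(0) = -15/8
g^(5)(0) = 9/2
Dividing each by k! gives the coefficients c_0, ..., c_5.

3*x^5/80 - 5*x^4/64 + x^3/6 - 3*x^2/8 + x - 1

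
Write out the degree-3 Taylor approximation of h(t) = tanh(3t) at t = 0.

-9*t^3 + 3*t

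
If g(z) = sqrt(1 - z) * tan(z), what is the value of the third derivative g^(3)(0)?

5/4

Multiply the two series term by term and collect like powers.
From the series, [z^3] g = 5/24; multiply by 3! = 6 to get 5/4.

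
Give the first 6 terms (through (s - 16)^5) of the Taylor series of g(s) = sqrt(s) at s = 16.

7*(s - 16)^5/67108864 - 5*(s - 16)^4/2097152 + (s - 16)^3/16384 - (s - 16)^2/512 + (s - 16)/8 + 4

Differentiate repeatedly and evaluate at the center.
[(s - 16)^0] = 4;  [(s - 16)^1] = 1/8;  [(s - 16)^2] = -1/512;  [(s - 16)^3] = 1/16384;  [(s - 16)^4] = -5/2097152;  [(s - 16)^5] = 7/67108864.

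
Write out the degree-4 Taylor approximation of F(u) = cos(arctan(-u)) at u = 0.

Substitute the inner expansion into the outer series and collect powers.
F(0) = 1
F′(0) = 0
F′′(0) = -1
F′′′(0) = 0
F^(4)(0) = 9

3*u^4/8 - u^2/2 + 1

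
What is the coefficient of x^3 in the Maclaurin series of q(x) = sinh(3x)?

c_3 = q′′′(0)/3! = 9/2.

9/2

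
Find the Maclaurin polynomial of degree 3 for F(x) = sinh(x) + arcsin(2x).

Combine the two series term by term.

3*x^3/2 + 3*x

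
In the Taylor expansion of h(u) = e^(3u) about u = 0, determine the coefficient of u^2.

9/2

h(0) = 1
h′(0) = 3
h′′(0) = 9
So c_2 = h′′(0)/2! = 9/2.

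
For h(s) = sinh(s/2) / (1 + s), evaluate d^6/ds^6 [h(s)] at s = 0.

Take the Cauchy product of the two expansions.
The coefficient of s^6 in the expansion is -667/1280, so h^(6)(0) = 6! * (-667/1280) = -6003/16.

-6003/16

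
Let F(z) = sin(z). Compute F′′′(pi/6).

-sqrt(3)/2

Apply the Taylor formula c_k = f^(k)(a)/k!.
The coefficient of (z - pi/6)^3 in the expansion is -sqrt(3)/12, so F′′′(pi/6) = 3! * (-sqrt(3)/12) = -sqrt(3)/2.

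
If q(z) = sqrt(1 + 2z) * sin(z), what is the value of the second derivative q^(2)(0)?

2

Expand each factor separately, then convolve coefficients.
From the series, [z^2] q = 1; multiply by 2! = 2 to get 2.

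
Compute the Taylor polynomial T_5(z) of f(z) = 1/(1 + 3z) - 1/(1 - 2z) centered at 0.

-275*z^5 + 65*z^4 - 35*z^3 + 5*z^2 - 5*z

Expand each term separately and add.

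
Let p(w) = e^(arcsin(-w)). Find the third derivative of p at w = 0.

-2

Plug the Maclaurin series of the inner function into that of the outer and collect terms.
From the series, [w^3] p = -1/3; multiply by 3! = 6 to get -2.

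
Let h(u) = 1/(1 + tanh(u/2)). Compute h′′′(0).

-1/2

Let u equal the inner series; expand the outer function in u and truncate.
The coefficient of u^3 in the expansion is -1/12, so h′′′(0) = 3! * (-1/12) = -1/2.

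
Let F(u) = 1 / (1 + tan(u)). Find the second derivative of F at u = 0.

2

Expand as Σ (-1)^k u^k with u equal to the inner function's series.
From the series, [u^2] F = 1; multiply by 2! = 2 to get 2.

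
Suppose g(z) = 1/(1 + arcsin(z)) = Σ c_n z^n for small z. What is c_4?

Substitute the inner expansion into the outer series and collect powers.
[z^0] = 1;  [z^1] = -1;  [z^2] = 1;  [z^3] = -7/6;  [z^4] = 4/3.

4/3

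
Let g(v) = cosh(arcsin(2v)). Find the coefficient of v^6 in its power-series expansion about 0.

Compose series: expand the inner function first, then feed it into the outer expansion.
g(0) = 1
g′(0) = 0
g′′(0) = 4
g′′′(0) = 0
g^(4)(0) = 80
g^(5)(0) = 0
g^(6)(0) = 5440
The Taylor polynomial is Σ g^(k)(0)/k! · v^k.

68/9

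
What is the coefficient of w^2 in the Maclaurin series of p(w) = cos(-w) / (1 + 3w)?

17/2

Multiply the two series term by term and collect like powers.
[w^0] = 1;  [w^1] = -3;  [w^2] = 17/2.
So c_2 = p′′(0)/2! = 17/2.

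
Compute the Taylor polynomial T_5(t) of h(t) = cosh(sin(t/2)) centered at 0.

Compose series: expand the inner function first, then feed it into the outer expansion.
h(0) = 1
h′(0) = 0
h′′(0) = 1/4
h′′′(0) = 0
h^(4)(0) = -3/16
h^(5)(0) = 0

-t^4/128 + t^2/8 + 1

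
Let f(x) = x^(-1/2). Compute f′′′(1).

-15/8

Differentiate repeatedly and evaluate at the center.
The coefficient of (x - 1)^3 in the expansion is -5/16, so f′′′(1) = 3! * (-5/16) = -15/8.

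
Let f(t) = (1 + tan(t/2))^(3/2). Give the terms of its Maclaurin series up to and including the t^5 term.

Plug the Maclaurin series of the inner function into that of the outer and collect terms.

161*t^5/40960 + 35*t^4/2048 + 7*t^3/128 + 3*t^2/32 + 3*t/4 + 1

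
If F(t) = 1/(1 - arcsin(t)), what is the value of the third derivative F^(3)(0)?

7

Compose series: expand the inner function first, then feed it into the outer expansion.
From the series, [t^3] F = 7/6; multiply by 3! = 6 to get 7.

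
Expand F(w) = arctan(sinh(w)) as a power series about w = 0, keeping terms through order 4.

Plug the Maclaurin series of the inner function into that of the outer and collect terms.
F(0) = 0
F′(0) = 1
F′′(0) = 0
F′′′(0) = -1
F^(4)(0) = 0
The Taylor polynomial is Σ F^(k)(0)/k! · w^k.

-w^3/6 + w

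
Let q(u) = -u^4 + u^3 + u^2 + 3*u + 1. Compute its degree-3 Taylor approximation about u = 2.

q(2) = 3
q′(2) = -13
q′′(2) = -34
q′′′(2) = -42

-7*(u - 2)^3 - 17*(u - 2)^2 - 13*(u - 2) + 3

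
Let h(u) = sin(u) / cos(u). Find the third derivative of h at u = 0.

2

Divide the numerator series by the denominator series (power-series long division).
The coefficient of u^3 in the expansion is 1/3, so h′′′(0) = 3! * (1/3) = 2.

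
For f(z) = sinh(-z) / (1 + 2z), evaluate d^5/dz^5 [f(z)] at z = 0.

-2001

Write out both Maclaurin series and multiply, keeping only the needed powers.
The coefficient of z^5 in the expansion is -667/40, so f^(5)(0) = 5! * (-667/40) = -2001.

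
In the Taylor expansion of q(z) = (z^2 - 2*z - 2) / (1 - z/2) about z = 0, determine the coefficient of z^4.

Multiply each power in the prefactor through the base expansion.
q(0) = -2
q′(0) = -3
q′′(0) = -1
q′′′(0) = -3/2
q^(4)(0) = -3

-1/8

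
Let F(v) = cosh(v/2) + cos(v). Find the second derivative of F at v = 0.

Add the two expansions coefficient-wise.
From the series, [v^2] F = -3/8; multiply by 2! = 2 to get -3/4.

-3/4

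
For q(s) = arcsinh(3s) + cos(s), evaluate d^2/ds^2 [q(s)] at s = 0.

-1

Add the two expansions coefficient-wise.
The coefficient of s^2 in the expansion is -1/2, so q′′(0) = 2! * (-1/2) = -1.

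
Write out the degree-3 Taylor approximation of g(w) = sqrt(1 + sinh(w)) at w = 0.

7*w^3/48 - w^2/8 + w/2 + 1

Let u equal the inner series; expand the outer function in u and truncate.
[w^0] = 1;  [w^1] = 1/2;  [w^2] = -1/8;  [w^3] = 7/48.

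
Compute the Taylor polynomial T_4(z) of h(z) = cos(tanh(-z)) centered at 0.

3*z^4/8 - z^2/2 + 1

Let u equal the inner series; expand the outer function in u and truncate.
h(0) = 1
h′(0) = 0
h′′(0) = -1
h′′′(0) = 0
h^(4)(0) = 9
Dividing each by k! gives the coefficients c_0, ..., c_4.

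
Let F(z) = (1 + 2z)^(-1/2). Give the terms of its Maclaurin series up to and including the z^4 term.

35*z^4/8 - 5*z^3/2 + 3*z^2/2 - z + 1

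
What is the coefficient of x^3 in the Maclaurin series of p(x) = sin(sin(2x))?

Compose series: expand the inner function first, then feed it into the outer expansion.
[x^0] = 0;  [x^1] = 2;  [x^2] = 0;  [x^3] = -8/3.
So c_3 = p′′′(0)/3! = -8/3.

-8/3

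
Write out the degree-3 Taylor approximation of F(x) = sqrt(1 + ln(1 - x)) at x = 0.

Substitute the inner expansion into the outer series and collect powers.

-17*x^3/48 - 3*x^2/8 - x/2 + 1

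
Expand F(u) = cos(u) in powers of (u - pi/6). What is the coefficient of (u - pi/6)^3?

1/12

F(pi/6) = sqrt(3)/2
F′(pi/6) = -1/2
F′′(pi/6) = -sqrt(3)/2
F′′′(pi/6) = 1/2
Then c_k = F^(k)(pi/6)/k! gives each Taylor coefficient.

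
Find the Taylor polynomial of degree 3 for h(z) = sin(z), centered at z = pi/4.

h(pi/4) = sqrt(2)/2
h′(pi/4) = sqrt(2)/2
h′′(pi/4) = -sqrt(2)/2
h′′′(pi/4) = -sqrt(2)/2

-sqrt(2)*(z - pi/4)^3/12 - sqrt(2)*(z - pi/4)^2/4 + sqrt(2)*(z - pi/4)/2 + sqrt(2)/2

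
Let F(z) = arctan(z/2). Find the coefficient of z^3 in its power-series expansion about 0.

F(0) = 0
F′(0) = 1/2
F′′(0) = 0
F′′′(0) = -1/4

-1/24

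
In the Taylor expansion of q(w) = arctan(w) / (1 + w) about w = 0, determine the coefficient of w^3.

2/3

Multiply the two series term by term and collect like powers.
[w^0] = 0;  [w^1] = 1;  [w^2] = -1;  [w^3] = 2/3.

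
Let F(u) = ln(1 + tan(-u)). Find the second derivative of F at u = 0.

-1

Compose series: expand the inner function first, then feed it into the outer expansion.
The coefficient of u^2 in the expansion is -1/2, so F′′(0) = 2! * (-1/2) = -1.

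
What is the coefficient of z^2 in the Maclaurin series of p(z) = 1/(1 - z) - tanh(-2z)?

1

Expand each term separately and add.
[z^0] = 1;  [z^1] = 3;  [z^2] = 1.
So c_2 = p′′(0)/2! = 1.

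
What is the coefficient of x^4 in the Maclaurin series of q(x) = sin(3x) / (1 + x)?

Write out both Maclaurin series and multiply, keeping only the needed powers.
q(0) = 0
q′(0) = 3
q′′(0) = -6
q′′′(0) = -9
q^(4)(0) = 36
So c_4 = q^(4)(0)/4! = 3/2.

3/2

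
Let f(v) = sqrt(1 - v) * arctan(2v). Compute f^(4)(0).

Take the Cauchy product of the two expansions.
The coefficient of v^4 in the expansion is 29/24, so f^(4)(0) = 4! * (29/24) = 29.

29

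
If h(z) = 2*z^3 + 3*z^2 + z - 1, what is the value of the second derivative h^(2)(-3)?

-30

Differentiate repeatedly and evaluate at the center.
From the series, [(z + 3)^2] h = -15; multiply by 2! = 2 to get -30.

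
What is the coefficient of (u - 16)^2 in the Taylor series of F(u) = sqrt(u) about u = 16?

-1/512

Compute the successive derivatives at the expansion point and divide by k!.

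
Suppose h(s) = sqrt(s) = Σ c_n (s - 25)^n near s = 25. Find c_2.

Differentiate repeatedly and evaluate at the center.
h(25) = 5
h′(25) = 1/10
h′′(25) = -1/500
So c_2 = h′′(25)/2! = -1/1000.

-1/1000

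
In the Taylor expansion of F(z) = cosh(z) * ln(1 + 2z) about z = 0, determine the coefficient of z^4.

-5

Multiply the two series term by term and collect like powers.
F(0) = 0
F′(0) = 2
F′′(0) = -4
F′′′(0) = 22
F^(4)(0) = -120
Then c_k = F^(k)(0)/k! gives each Taylor coefficient.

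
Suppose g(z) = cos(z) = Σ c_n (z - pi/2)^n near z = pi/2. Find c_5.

-1/120

[(z - pi/2)^0] = 0;  [(z - pi/2)^1] = -1;  [(z - pi/2)^2] = 0;  [(z - pi/2)^3] = 1/6;  [(z - pi/2)^4] = 0;  [(z - pi/2)^5] = -1/120.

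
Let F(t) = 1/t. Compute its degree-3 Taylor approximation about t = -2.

-(t + 2)^3/16 - (t + 2)^2/8 - (t + 2)/4 - 1/2

F(-2) = -1/2
F′(-2) = -1/4
F′′(-2) = -1/4
F′′′(-2) = -3/8
Dividing each by k! gives the coefficients c_0, ..., c_3.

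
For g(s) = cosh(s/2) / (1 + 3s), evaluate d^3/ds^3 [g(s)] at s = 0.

-657/4

Expand each factor separately, then convolve coefficients.
The coefficient of s^3 in the expansion is -219/8, so g′′′(0) = 3! * (-219/8) = -657/4.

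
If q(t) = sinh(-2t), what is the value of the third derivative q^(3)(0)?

-8

The coefficient of t^3 in the expansion is -4/3, so q′′′(0) = 3! * (-4/3) = -8.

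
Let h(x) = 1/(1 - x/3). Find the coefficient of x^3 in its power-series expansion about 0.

h(0) = 1
h′(0) = 1/3
h′′(0) = 2/9
h′′′(0) = 2/9
The Taylor polynomial is Σ h^(k)(0)/k! · x^k.

1/27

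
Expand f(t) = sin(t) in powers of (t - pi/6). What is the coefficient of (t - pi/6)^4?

f(pi/6) = 1/2
f′(pi/6) = sqrt(3)/2
f′′(pi/6) = -1/2
f′′′(pi/6) = -sqrt(3)/2
f^(4)(pi/6) = 1/2
So c_4 = f^(4)(pi/6)/4! = 1/48.

1/48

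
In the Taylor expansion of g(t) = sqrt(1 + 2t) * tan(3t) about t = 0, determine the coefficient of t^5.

1041/40

Multiply the two series term by term and collect like powers.
g(0) = 0
g′(0) = 3
g′′(0) = 6
g′′′(0) = 45
g^(4)(0) = 252
g^(5)(0) = 3123
So c_5 = g^(5)(0)/5! = 1041/40.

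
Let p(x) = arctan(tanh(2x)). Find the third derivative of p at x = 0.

Substitute the inner expansion into the outer series and collect powers.
The coefficient of x^3 in the expansion is -16/3, so p′′′(0) = 3! * (-16/3) = -32.

-32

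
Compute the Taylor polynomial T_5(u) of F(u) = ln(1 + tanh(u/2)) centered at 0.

u^4/192 - u^2/8 + u/2

Substitute the inner expansion into the outer series and collect powers.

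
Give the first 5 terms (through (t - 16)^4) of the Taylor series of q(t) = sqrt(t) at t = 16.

-5*(t - 16)^4/2097152 + (t - 16)^3/16384 - (t - 16)^2/512 + (t - 16)/8 + 4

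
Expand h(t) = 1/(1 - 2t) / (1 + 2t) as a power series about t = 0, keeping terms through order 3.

4*t^2 + 1

Take the Cauchy product of the two expansions.
[t^0] = 1;  [t^1] = 0;  [t^2] = 4;  [t^3] = 0.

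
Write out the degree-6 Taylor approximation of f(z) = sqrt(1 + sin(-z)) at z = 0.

Plug the Maclaurin series of the inner function into that of the outer and collect terms.

-z^6/46080 - z^5/3840 + z^4/384 + z^3/48 - z^2/8 - z/2 + 1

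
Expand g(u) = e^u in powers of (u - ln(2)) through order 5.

(u - ln(2))^5/60 + (u - ln(2))^4/12 + (u - ln(2))^3/3 + (u - ln(2))^2 + 2*(u - ln(2)) + 2

g(ln(2)) = 2
g′(ln(2)) = 2
g′′(ln(2)) = 2
g′′′(ln(2)) = 2
g^(4)(ln(2)) = 2
g^(5)(ln(2)) = 2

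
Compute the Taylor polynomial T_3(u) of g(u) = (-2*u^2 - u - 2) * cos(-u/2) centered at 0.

u^3/8 - 7*u^2/4 - u - 2

Shift and add copies of the series according to the polynomial's terms.
[u^0] = -2;  [u^1] = -1;  [u^2] = -7/4;  [u^3] = 1/8.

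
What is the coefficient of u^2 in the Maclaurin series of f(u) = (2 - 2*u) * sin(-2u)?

4

Distribute the polynomial across the series and collect like powers.
[u^0] = 0;  [u^1] = -4;  [u^2] = 4.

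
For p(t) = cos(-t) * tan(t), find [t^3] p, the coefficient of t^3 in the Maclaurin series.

Write out both Maclaurin series and multiply, keeping only the needed powers.

-1/6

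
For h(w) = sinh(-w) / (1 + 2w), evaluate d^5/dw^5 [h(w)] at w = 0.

-2001

Expand each factor separately, then convolve coefficients.
The coefficient of w^5 in the expansion is -667/40, so h^(5)(0) = 5! * (-667/40) = -2001.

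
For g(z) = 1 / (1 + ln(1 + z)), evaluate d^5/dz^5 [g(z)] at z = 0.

Expand as Σ (-1)^k u^k with u equal to the inner function's series.
From the series, [z^5] g = -347/60; multiply by 5! = 120 to get -694.

-694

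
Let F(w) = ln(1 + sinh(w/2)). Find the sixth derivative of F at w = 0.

-4

Plug the Maclaurin series of the inner function into that of the outer and collect terms.
The coefficient of w^6 in the expansion is -1/180, so F^(6)(0) = 6! * (-1/180) = -4.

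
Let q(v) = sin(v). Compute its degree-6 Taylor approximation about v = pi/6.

-(v - pi/6)^6/1440 + sqrt(3)*(v - pi/6)^5/240 + (v - pi/6)^4/48 - sqrt(3)*(v - pi/6)^3/12 - (v - pi/6)^2/4 + sqrt(3)*(v - pi/6)/2 + 1/2

q(pi/6) = 1/2
q′(pi/6) = sqrt(3)/2
q′′(pi/6) = -1/2
q′′′(pi/6) = -sqrt(3)/2
q^(4)(pi/6) = 1/2
q^(5)(pi/6) = sqrt(3)/2
q^(6)(pi/6) = -1/2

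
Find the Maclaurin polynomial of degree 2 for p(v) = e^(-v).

v^2/2 - v + 1

p(0) = 1
p′(0) = -1
p′′(0) = 1
Dividing each by k! gives the coefficients c_0, ..., c_2.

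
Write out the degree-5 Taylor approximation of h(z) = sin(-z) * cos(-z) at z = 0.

-2*z^5/15 + 2*z^3/3 - z

Expand each factor separately, then convolve coefficients.
h(0) = 0
h′(0) = -1
h′′(0) = 0
h′′′(0) = 4
h^(4)(0) = 0
h^(5)(0) = -16
Then c_k = h^(k)(0)/k! gives each Taylor coefficient.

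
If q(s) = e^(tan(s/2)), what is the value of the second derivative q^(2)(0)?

Plug the Maclaurin series of the inner function into that of the outer and collect terms.
The coefficient of s^2 in the expansion is 1/8, so q′′(0) = 2! * (1/8) = 1/4.

1/4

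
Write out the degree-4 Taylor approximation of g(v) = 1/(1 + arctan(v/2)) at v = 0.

Compose series: expand the inner function first, then feed it into the outer expansion.
[v^0] = 1;  [v^1] = -1/2;  [v^2] = 1/4;  [v^3] = -1/12;  [v^4] = 1/48.

v^4/48 - v^3/12 + v^2/4 - v/2 + 1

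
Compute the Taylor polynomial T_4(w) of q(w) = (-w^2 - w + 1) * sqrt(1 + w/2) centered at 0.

43*w^4/2048 - 27*w^3/128 - 41*w^2/32 - 3*w/4 + 1

Shift and add copies of the series according to the polynomial's terms.
[w^0] = 1;  [w^1] = -3/4;  [w^2] = -41/32;  [w^3] = -27/128;  [w^4] = 43/2048.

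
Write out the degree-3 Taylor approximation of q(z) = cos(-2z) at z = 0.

1 - 2*z^2

q(0) = 1
q′(0) = 0
q′′(0) = -4
q′′′(0) = 0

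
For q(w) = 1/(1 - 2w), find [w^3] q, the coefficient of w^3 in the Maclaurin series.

Differentiate repeatedly and evaluate at the center.
[w^0] = 1;  [w^1] = 2;  [w^2] = 4;  [w^3] = 8.

8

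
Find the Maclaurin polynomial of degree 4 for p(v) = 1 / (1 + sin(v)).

Write 1/(1+u) = 1 - u + u^2 - u^3 + ... and substitute the series for u.
p(0) = 1
p′(0) = -1
p′′(0) = 2
p′′′(0) = -5
p^(4)(0) = 16
The Taylor polynomial is Σ p^(k)(0)/k! · v^k.

2*v^4/3 - 5*v^3/6 + v^2 - v + 1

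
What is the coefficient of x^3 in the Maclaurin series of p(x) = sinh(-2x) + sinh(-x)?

-3/2

Add the two expansions coefficient-wise.
p(0) = 0
p′(0) = -3
p′′(0) = 0
p′′′(0) = -9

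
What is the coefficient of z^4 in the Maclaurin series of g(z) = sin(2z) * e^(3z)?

Write out both Maclaurin series and multiply, keeping only the needed powers.

5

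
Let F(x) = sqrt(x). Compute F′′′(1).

From the series, [(x - 1)^3] F = 1/16; multiply by 3! = 6 to get 3/8.

3/8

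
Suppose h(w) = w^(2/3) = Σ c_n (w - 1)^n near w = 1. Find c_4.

-7/243

[(w - 1)^0] = 1;  [(w - 1)^1] = 2/3;  [(w - 1)^2] = -1/9;  [(w - 1)^3] = 4/81;  [(w - 1)^4] = -7/243.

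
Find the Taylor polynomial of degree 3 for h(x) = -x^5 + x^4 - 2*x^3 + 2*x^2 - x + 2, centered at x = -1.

-16*(x + 1)^3 + 24*(x + 1)^2 - 20*(x + 1) + 9

Use the known series and substitute for the argument.
[(x + 1)^0] = 9;  [(x + 1)^1] = -20;  [(x + 1)^2] = 24;  [(x + 1)^3] = -16.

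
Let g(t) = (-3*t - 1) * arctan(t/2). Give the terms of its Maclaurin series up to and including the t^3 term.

t^3/24 - 3*t^2/2 - t/2

Distribute the polynomial across the series and collect like powers.
g(0) = 0
g′(0) = -1/2
g′′(0) = -3
g′′′(0) = 1/4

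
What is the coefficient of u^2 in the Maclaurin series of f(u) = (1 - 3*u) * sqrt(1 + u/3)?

Shift and add copies of the series according to the polynomial's terms.

-37/72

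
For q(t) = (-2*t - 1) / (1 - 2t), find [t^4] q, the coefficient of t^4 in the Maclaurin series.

Shift and add copies of the series according to the polynomial's terms.

-32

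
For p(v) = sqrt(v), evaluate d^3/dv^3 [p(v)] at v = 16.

The coefficient of (v - 16)^3 in the expansion is 1/16384, so p′′′(16) = 3! * (1/16384) = 3/8192.

3/8192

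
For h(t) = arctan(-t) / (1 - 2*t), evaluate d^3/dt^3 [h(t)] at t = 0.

-22

Use 1/(1 - r) = Σ r^k on the denominator, then take the Cauchy product.
From the series, [t^3] h = -11/3; multiply by 3! = 6 to get -22.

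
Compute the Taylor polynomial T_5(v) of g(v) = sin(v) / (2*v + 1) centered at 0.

1841*v^5/120 - 23*v^4/3 + 23*v^3/6 - 2*v^2 + v

Multiply the numerator's expansion by the denominator's geometric series.
g(0) = 0
g′(0) = 1
g′′(0) = -4
g′′′(0) = 23
g^(4)(0) = -184
g^(5)(0) = 1841
Then c_k = g^(k)(0)/k! gives each Taylor coefficient.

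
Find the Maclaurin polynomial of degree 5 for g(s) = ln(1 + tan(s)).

2*s^5/3 - 7*s^4/12 + 2*s^3/3 - s^2/2 + s

Compose series: expand the inner function first, then feed it into the outer expansion.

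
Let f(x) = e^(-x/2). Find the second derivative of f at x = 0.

1/4

The coefficient of x^2 in the expansion is 1/8, so f′′(0) = 2! * (1/8) = 1/4.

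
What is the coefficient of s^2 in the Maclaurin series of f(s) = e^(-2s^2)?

-2

c_2 = f′′(0)/2! = -2.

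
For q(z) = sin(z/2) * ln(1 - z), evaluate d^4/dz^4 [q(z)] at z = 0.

-7/2

Take the Cauchy product of the two expansions.
From the series, [z^4] q = -7/48; multiply by 4! = 24 to get -7/2.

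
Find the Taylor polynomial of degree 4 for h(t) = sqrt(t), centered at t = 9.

-5*(t - 9)^4/279936 + (t - 9)^3/3888 - (t - 9)^2/216 + (t - 9)/6 + 3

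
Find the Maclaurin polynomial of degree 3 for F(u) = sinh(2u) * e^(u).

7*u^3/3 + 2*u^2 + 2*u

Take the Cauchy product of the two expansions.
F(0) = 0
F′(0) = 2
F′′(0) = 4
F′′′(0) = 14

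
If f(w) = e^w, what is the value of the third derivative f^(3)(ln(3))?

The coefficient of (w - ln(3))^3 in the expansion is 1/2, so f′′′(ln(3)) = 3! * (1/2) = 3.

3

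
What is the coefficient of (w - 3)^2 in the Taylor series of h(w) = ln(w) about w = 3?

[(w - 3)^0] = ln(3);  [(w - 3)^1] = 1/3;  [(w - 3)^2] = -1/18.
So c_2 = h′′(3)/2! = -1/18.

-1/18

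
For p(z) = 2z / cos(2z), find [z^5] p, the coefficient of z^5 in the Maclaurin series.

20/3

Invert the denominator's series and multiply.
[z^0] = 0;  [z^1] = 2;  [z^2] = 0;  [z^3] = 4;  [z^4] = 0;  [z^5] = 20/3.
So c_5 = p^(5)(0)/5! = 20/3.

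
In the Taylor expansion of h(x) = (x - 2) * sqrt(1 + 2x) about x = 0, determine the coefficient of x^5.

-19/8

Distribute the polynomial across the series and collect like powers.
h(0) = -2
h′(0) = -1
h′′(0) = 4
h′′′(0) = -9
h^(4)(0) = 42
h^(5)(0) = -285
So c_5 = h^(5)(0)/5! = -19/8.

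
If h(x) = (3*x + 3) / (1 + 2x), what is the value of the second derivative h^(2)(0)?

12

Distribute the polynomial across the series and collect like powers.
The coefficient of x^2 in the expansion is 6, so h′′(0) = 2! * (6) = 12.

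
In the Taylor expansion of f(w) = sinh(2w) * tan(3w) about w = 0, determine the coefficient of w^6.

Take the Cauchy product of the two expansions.
f(0) = 0
f′(0) = 0
f′′(0) = 12
f′′′(0) = 0
f^(4)(0) = 528
f^(5)(0) = 0
f^(6)(0) = 55872
So c_6 = f^(6)(0)/6! = 388/5.

388/5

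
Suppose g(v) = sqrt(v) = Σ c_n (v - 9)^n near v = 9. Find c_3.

1/3888

[(v - 9)^0] = 3;  [(v - 9)^1] = 1/6;  [(v - 9)^2] = -1/216;  [(v - 9)^3] = 1/3888.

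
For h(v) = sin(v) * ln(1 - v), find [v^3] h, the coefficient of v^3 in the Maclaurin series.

Multiply the two series term by term and collect like powers.

-1/2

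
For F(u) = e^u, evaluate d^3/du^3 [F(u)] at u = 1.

e

From the series, [(u - 1)^3] F = e/6; multiply by 3! = 6 to get e.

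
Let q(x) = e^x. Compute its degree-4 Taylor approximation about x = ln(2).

(x - ln(2))^4/12 + (x - ln(2))^3/3 + (x - ln(2))^2 + 2*(x - ln(2)) + 2

q(ln(2)) = 2
q′(ln(2)) = 2
q′′(ln(2)) = 2
q′′′(ln(2)) = 2
q^(4)(ln(2)) = 2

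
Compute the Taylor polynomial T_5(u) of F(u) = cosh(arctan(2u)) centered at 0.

Substitute the inner expansion into the outer series and collect powers.
F(0) = 1
F′(0) = 0
F′′(0) = 4
F′′′(0) = 0
F^(4)(0) = -112
F^(5)(0) = 0
Dividing each by k! gives the coefficients c_0, ..., c_5.

-14*u^4/3 + 2*u^2 + 1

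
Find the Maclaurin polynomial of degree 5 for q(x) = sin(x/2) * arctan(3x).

Take the Cauchy product of the two expansions.
q(0) = 0
q′(0) = 0
q′′(0) = 3
q′′′(0) = 0
q^(4)(0) = -219/2
q^(5)(0) = 0

-73*x^4/16 + 3*x^2/2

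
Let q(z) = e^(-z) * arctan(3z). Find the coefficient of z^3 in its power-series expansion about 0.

-15/2

Take the Cauchy product of the two expansions.
q(0) = 0
q′(0) = 3
q′′(0) = -6
q′′′(0) = -45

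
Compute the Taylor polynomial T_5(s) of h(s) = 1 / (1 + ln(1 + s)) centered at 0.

Use the geometric series for the reciprocal, then substitute.

-347*s^5/60 + 11*s^4/3 - 7*s^3/3 + 3*s^2/2 - s + 1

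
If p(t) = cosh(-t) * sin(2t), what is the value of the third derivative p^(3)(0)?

-2

Multiply the two series term by term and collect like powers.
From the series, [t^3] p = -1/3; multiply by 3! = 6 to get -2.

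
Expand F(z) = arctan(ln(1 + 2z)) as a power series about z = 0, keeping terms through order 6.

Let u equal the inner series; expand the outer function in u and truncate.

-8*z^6/3 - 88*z^5/15 + 4*z^4 - 2*z^2 + 2*z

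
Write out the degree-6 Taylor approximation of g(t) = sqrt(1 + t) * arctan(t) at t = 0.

Take the Cauchy product of the two expansions.
[t^0] = 0;  [t^1] = 1;  [t^2] = 1/2;  [t^3] = -11/24;  [t^4] = -5/48;  [t^5] = 389/1920;  [t^6] = 409/3840.

409*t^6/3840 + 389*t^5/1920 - 5*t^4/48 - 11*t^3/24 + t^2/2 + t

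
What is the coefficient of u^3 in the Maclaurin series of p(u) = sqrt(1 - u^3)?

Compute the successive derivatives at the expansion point and divide by k!.
p(0) = 1
p′(0) = 0
p′′(0) = 0
p′′′(0) = -3
So c_3 = p′′′(0)/3! = -1/2.

-1/2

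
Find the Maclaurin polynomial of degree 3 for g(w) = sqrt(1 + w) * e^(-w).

Expand each factor separately, then convolve coefficients.
g(0) = 1
g′(0) = -1/2
g′′(0) = -1/4
g′′′(0) = 13/8
Then c_k = g^(k)(0)/k! gives each Taylor coefficient.

13*w^3/48 - w^2/8 - w/2 + 1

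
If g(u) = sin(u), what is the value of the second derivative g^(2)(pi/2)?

Use the known series and substitute for the argument.
The coefficient of (u - pi/2)^2 in the expansion is -1/2, so g′′(pi/2) = 2! * (-1/2) = -1.

-1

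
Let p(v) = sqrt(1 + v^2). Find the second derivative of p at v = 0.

The coefficient of v^2 in the expansion is 1/2, so p′′(0) = 2! * (1/2) = 1.

1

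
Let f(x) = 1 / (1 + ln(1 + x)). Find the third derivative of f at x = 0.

Write 1/(1+u) = 1 - u + u^2 - u^3 + ... and substitute the series for u.
From the series, [x^3] f = -7/3; multiply by 3! = 6 to get -14.

-14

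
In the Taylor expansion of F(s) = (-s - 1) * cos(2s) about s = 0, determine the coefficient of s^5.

-2/3

Shift and add copies of the series according to the polynomial's terms.
F(0) = -1
F′(0) = -1
F′′(0) = 4
F′′′(0) = 12
F^(4)(0) = -16
F^(5)(0) = -80
So c_5 = F^(5)(0)/5! = -2/3.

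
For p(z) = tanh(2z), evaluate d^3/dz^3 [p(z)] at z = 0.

-16

The coefficient of z^3 in the expansion is -8/3, so p′′′(0) = 3! * (-8/3) = -16.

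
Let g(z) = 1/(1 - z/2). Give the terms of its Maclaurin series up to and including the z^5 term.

g(0) = 1
g′(0) = 1/2
g′′(0) = 1/2
g′′′(0) = 3/4
g^(4)(0) = 3/2
g^(5)(0) = 15/4

z^5/32 + z^4/16 + z^3/8 + z^2/4 + z/2 + 1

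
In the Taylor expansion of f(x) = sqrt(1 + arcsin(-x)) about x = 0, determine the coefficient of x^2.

Plug the Maclaurin series of the inner function into that of the outer and collect terms.
f(0) = 1
f′(0) = -1/2
f′′(0) = -1/4
So c_2 = f′′(0)/2! = -1/8.

-1/8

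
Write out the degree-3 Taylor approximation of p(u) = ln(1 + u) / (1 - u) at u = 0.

Multiply the two series term by term and collect like powers.

5*u^3/6 + u^2/2 + u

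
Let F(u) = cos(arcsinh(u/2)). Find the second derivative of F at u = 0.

-1/4

Substitute the inner expansion into the outer series and collect powers.
From the series, [u^2] F = -1/8; multiply by 2! = 2 to get -1/4.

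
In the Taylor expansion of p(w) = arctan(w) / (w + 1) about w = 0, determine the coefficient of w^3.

2/3

Expand 1/(denominator) as a geometric series and multiply by the numerator's series.
p(0) = 0
p′(0) = 1
p′′(0) = -2
p′′′(0) = 4
Then c_k = p^(k)(0)/k! gives each Taylor coefficient.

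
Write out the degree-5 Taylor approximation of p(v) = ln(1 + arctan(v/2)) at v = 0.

v^5/480 + v^4/192 - v^2/8 + v/2

Let u equal the inner series; expand the outer function in u and truncate.
[v^0] = 0;  [v^1] = 1/2;  [v^2] = -1/8;  [v^3] = 0;  [v^4] = 1/192;  [v^5] = 1/480.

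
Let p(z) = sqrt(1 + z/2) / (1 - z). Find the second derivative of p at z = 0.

39/16

Write out both Maclaurin series and multiply, keeping only the needed powers.
The coefficient of z^2 in the expansion is 39/32, so p′′(0) = 2! * (39/32) = 39/16.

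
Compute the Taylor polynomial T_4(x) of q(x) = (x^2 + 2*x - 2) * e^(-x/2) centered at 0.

Multiply each power in the prefactor through the base expansion.
q(0) = -2
q′(0) = 3
q′′(0) = -1/2
q′′′(0) = -5/4
q^(4)(0) = 15/8

5*x^4/64 - 5*x^3/24 - x^2/4 + 3*x - 2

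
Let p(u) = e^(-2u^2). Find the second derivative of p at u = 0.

The coefficient of u^2 in the expansion is -2, so p′′(0) = 2! * (-2) = -4.

-4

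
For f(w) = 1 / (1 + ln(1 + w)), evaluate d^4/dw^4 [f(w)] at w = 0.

88

Write 1/(1+u) = 1 - u + u^2 - u^3 + ... and substitute the series for u.
From the series, [w^4] f = 11/3; multiply by 4! = 24 to get 88.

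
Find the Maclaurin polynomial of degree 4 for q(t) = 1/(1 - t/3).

t^4/81 + t^3/27 + t^2/9 + t/3 + 1

q(0) = 1
q′(0) = 1/3
q′′(0) = 2/9
q′′′(0) = 2/9
q^(4)(0) = 8/27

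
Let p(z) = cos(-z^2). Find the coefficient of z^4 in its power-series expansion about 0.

Compute the successive derivatives at the expansion point and divide by k!.
So c_4 = p^(4)(0)/4! = -1/2.

-1/2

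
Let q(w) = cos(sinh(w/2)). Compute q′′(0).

-1/4

Plug the Maclaurin series of the inner function into that of the outer and collect terms.
From the series, [w^2] q = -1/8; multiply by 2! = 2 to get -1/4.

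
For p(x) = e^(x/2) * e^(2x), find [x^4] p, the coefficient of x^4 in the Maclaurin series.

Take the Cauchy product of the two expansions.
p(0) = 1
p′(0) = 5/2
p′′(0) = 25/4
p′′′(0) = 125/8
p^(4)(0) = 625/16
So c_4 = p^(4)(0)/4! = 625/384.

625/384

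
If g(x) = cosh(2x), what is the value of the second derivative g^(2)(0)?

From the series, [x^2] g = 2; multiply by 2! = 2 to get 4.

4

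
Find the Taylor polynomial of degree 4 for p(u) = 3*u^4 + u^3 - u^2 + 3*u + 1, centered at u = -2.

3*(u + 2)^4 - 23*(u + 2)^3 + 65*(u + 2)^2 - 77*(u + 2) + 31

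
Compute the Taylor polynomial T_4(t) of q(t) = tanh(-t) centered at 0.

q(0) = 0
q′(0) = -1
q′′(0) = 0
q′′′(0) = 2
q^(4)(0) = 0

t^3/3 - t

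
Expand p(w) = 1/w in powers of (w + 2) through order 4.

p(-2) = -1/2
p′(-2) = -1/4
p′′(-2) = -1/4
p′′′(-2) = -3/8
p^(4)(-2) = -3/4

-(w + 2)^4/32 - (w + 2)^3/16 - (w + 2)^2/8 - (w + 2)/4 - 1/2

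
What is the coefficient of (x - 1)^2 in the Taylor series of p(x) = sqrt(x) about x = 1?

[(x - 1)^0] = 1;  [(x - 1)^1] = 1/2;  [(x - 1)^2] = -1/8.
So c_2 = p′′(1)/2! = -1/8.

-1/8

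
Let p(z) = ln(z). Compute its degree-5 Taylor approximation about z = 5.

(z - 5)^5/15625 - (z - 5)^4/2500 + (z - 5)^3/375 - (z - 5)^2/50 + (z - 5)/5 + ln(5)

Use the known series and substitute for the argument.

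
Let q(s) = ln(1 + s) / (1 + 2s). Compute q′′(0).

Write out both Maclaurin series and multiply, keeping only the needed powers.
The coefficient of s^2 in the expansion is -5/2, so q′′(0) = 2! * (-5/2) = -5.

-5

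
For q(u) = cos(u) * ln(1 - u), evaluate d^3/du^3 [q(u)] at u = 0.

1

Multiply the two series term by term and collect like powers.
From the series, [u^3] q = 1/6; multiply by 3! = 6 to get 1.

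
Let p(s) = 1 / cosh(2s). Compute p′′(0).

-4

Write the quotient as an unknown series and match coefficients against numerator = denominator · series.
The coefficient of s^2 in the expansion is -2, so p′′(0) = 2! * (-2) = -4.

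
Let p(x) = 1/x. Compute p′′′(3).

-2/27

The coefficient of (x - 3)^3 in the expansion is -1/81, so p′′′(3) = 3! * (-1/81) = -2/27.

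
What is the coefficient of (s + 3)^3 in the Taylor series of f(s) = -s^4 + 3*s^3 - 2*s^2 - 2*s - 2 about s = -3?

15

Use the known series and substitute for the argument.
f(-3) = -176
f′(-3) = 199
f′′(-3) = -166
f′′′(-3) = 90
So c_3 = f′′′(-3)/3! = 15.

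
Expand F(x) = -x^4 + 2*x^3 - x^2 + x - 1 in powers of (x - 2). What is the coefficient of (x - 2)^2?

[(x - 2)^0] = -3;  [(x - 2)^1] = -11;  [(x - 2)^2] = -13.

-13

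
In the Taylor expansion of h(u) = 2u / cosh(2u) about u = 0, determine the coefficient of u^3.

Invert the denominator's series and multiply.
So c_3 = h′′′(0)/3! = -4.

-4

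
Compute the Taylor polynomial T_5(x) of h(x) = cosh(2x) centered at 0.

h(0) = 1
h′(0) = 0
h′′(0) = 4
h′′′(0) = 0
h^(4)(0) = 16
h^(5)(0) = 0
Then c_k = h^(k)(0)/k! gives each Taylor coefficient.

2*x^4/3 + 2*x^2 + 1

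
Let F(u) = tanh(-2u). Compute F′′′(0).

Differentiate repeatedly and evaluate at the center.
The coefficient of u^3 in the expansion is 8/3, so F′′′(0) = 3! * (8/3) = 16.

16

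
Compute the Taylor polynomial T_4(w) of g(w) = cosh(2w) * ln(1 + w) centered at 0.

Multiply the two series term by term and collect like powers.
[w^0] = 0;  [w^1] = 1;  [w^2] = -1/2;  [w^3] = 7/3;  [w^4] = -5/4.

-5*w^4/4 + 7*w^3/3 - w^2/2 + w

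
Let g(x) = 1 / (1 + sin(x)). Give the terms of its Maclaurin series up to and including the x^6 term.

17*x^6/45 - 61*x^5/120 + 2*x^4/3 - 5*x^3/6 + x^2 - x + 1

Expand as Σ (-1)^k u^k with u equal to the inner function's series.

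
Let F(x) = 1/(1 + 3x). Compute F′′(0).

18

Use the known series and substitute for the argument.
The coefficient of x^2 in the expansion is 9, so F′′(0) = 2! * (9) = 18.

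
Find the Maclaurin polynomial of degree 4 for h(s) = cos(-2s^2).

Use the known series and substitute for the argument.
h(0) = 1
h′(0) = 0
h′′(0) = 0
h′′′(0) = 0
h^(4)(0) = -48
Dividing each by k! gives the coefficients c_0, ..., c_4.

1 - 2*s^4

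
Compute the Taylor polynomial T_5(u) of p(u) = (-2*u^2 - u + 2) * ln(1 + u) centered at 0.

Shift and add copies of the series according to the polynomial's terms.
p(0) = 0
p′(0) = 2
p′′(0) = -4
p′′′(0) = -5
p^(4)(0) = 4
p^(5)(0) = -2
The Taylor polynomial is Σ p^(k)(0)/k! · u^k.

-u^5/60 + u^4/6 - 5*u^3/6 - 2*u^2 + 2*u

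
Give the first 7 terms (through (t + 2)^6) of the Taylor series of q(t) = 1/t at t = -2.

Apply the Taylor formula c_k = f^(k)(a)/k!.
[(t + 2)^0] = -1/2;  [(t + 2)^1] = -1/4;  [(t + 2)^2] = -1/8;  [(t + 2)^3] = -1/16;  [(t + 2)^4] = -1/32;  [(t + 2)^5] = -1/64;  [(t + 2)^6] = -1/128.

-(t + 2)^6/128 - (t + 2)^5/64 - (t + 2)^4/32 - (t + 2)^3/16 - (t + 2)^2/8 - (t + 2)/4 - 1/2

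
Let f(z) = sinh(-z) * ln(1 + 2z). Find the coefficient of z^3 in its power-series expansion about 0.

Take the Cauchy product of the two expansions.
f(0) = 0
f′(0) = 0
f′′(0) = -4
f′′′(0) = 12

2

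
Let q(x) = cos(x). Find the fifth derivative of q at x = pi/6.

The coefficient of (x - pi/6)^5 in the expansion is -1/240, so q^(5)(pi/6) = 5! * (-1/240) = -1/2.

-1/2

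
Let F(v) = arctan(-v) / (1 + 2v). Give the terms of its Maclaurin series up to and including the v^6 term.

446*v^6/15 - 223*v^5/15 + 22*v^4/3 - 11*v^3/3 + 2*v^2 - v

Expand each factor separately, then convolve coefficients.
F(0) = 0
F′(0) = -1
F′′(0) = 4
F′′′(0) = -22
F^(4)(0) = 176
F^(5)(0) = -1784
F^(6)(0) = 21408
The Taylor polynomial is Σ F^(k)(0)/k! · v^k.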